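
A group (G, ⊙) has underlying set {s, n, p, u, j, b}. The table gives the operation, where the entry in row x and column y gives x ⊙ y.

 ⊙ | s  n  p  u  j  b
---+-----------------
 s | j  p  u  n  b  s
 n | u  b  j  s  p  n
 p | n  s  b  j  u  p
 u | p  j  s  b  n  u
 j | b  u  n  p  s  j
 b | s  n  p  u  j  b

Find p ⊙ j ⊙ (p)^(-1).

The identity is b. In row p, the entry b sits in column p, so p^(-1) = p.
p ⊙ j = u
u ⊙ p = s
(Structurally, G here is isomorphic to the symmetric group S_3.)

s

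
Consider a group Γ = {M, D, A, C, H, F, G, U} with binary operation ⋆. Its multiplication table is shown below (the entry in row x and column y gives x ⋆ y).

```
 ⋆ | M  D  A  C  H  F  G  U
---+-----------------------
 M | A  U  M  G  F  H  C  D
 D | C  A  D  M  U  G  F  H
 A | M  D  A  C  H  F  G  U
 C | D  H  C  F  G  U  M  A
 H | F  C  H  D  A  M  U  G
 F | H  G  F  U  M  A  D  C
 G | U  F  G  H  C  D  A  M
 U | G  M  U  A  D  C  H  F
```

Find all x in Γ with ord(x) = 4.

Identity is A. Compute the order of each non-identity element by repeated multiplication:
  M: M → A  (order 2)
  D: D → A  (order 2)
  C: C → F → U → A  (order 4)
  H: H → A  (order 2)
  F: F → A  (order 2)
  G: G → A  (order 2)
  U: U → F → C → A  (order 4)
Elements of order 4: {C, U}.
(Structurally, Γ here is isomorphic to the dihedral group D_4.)

{C, U}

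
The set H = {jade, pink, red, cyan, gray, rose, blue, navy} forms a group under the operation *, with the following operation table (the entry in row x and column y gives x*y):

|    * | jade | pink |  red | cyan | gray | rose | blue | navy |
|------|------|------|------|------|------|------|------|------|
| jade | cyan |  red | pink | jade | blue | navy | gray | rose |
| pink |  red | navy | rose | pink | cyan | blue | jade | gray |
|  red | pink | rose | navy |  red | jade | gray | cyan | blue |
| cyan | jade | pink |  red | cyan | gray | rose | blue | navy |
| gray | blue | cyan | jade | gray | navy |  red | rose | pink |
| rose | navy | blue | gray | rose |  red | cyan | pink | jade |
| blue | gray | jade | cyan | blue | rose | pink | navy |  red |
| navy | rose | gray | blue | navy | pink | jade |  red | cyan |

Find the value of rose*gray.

red

Read row rose, column gray: rose*gray = red.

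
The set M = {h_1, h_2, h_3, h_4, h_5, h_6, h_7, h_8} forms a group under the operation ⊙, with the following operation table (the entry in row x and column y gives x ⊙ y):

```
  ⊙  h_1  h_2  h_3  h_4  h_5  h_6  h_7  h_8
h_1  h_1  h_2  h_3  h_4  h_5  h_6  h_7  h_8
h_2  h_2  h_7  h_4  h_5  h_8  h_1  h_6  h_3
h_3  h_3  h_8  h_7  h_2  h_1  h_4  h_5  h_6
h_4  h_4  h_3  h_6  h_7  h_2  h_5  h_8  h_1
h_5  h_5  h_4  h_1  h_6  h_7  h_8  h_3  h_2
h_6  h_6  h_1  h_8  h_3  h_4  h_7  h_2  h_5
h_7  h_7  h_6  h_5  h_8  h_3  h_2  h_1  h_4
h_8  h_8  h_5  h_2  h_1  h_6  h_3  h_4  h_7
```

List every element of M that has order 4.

Identity is h_1. Compute the order of each non-identity element by repeated multiplication:
  h_2: h_2 → h_7 → h_6 → h_1  (order 4)
  h_3: h_3 → h_7 → h_5 → h_1  (order 4)
  h_4: h_4 → h_7 → h_8 → h_1  (order 4)
  h_5: h_5 → h_7 → h_3 → h_1  (order 4)
  h_6: h_6 → h_7 → h_2 → h_1  (order 4)
  h_7: h_7 → h_1  (order 2)
  h_8: h_8 → h_7 → h_4 → h_1  (order 4)
Elements of order 4: {h_2, h_3, h_4, h_5, h_6, h_8}.

{h_2, h_3, h_4, h_5, h_6, h_8}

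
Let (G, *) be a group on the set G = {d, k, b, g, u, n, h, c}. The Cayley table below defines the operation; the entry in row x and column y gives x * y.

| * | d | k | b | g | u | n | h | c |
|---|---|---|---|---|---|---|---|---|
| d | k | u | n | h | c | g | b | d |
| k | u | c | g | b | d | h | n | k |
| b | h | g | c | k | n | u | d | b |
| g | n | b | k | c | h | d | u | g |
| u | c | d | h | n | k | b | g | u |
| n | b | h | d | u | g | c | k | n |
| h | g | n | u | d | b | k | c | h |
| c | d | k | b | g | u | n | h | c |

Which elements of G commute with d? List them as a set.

{c, d, k, u}

Compare row d with column d entry by entry.
u * d = c = d * u, so u commutes with d.
b * d = h but d * b = n, so b does not.
Collecting the elements that commute with d: C(d) = {c, d, k, u}.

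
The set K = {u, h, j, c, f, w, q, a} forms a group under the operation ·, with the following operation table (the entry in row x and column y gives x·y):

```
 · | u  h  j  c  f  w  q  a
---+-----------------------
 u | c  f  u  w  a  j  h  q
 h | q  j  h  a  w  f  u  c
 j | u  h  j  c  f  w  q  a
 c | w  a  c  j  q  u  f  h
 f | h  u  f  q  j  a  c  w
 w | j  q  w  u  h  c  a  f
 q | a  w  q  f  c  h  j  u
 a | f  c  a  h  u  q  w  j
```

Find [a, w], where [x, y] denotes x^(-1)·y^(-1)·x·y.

Identity is j; from the table a^(-1) = a and w^(-1) = u.
a·u = f
f·a = w
w·w = c

c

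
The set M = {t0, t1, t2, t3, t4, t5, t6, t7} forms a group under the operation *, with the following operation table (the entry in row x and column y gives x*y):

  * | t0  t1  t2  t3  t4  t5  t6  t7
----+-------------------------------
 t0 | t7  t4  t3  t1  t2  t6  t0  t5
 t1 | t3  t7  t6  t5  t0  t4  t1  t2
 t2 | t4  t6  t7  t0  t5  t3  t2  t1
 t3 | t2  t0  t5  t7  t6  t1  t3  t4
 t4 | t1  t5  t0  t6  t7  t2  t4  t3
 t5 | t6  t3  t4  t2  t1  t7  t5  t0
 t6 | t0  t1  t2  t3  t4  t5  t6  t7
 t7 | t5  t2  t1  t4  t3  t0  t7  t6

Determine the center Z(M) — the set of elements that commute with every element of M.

An element z is central iff its row equals its column in the table.
For t3: t3*t2 = t5 ≠ t0 = t2*t3, so t3 ∉ Z.
Checking each element this way leaves Z(M) = {t6, t7}.

{t6, t7}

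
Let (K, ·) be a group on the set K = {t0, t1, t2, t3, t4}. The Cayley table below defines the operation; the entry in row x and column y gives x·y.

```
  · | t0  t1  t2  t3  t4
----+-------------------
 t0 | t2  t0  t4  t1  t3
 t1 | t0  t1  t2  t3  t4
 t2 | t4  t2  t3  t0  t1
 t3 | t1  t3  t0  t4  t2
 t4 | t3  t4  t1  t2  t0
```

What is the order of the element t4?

The identity element is t1 (its row matches the header).
t4^1 = t4
t4^2 = t4·t4 = t0
t4^3 = t0·t4 = t3
t4^4 = t3·t4 = t2
t4^5 = t2·t4 = t1
The first power of t4 equal to the identity is t4^5, so ord(t4) = 5.

5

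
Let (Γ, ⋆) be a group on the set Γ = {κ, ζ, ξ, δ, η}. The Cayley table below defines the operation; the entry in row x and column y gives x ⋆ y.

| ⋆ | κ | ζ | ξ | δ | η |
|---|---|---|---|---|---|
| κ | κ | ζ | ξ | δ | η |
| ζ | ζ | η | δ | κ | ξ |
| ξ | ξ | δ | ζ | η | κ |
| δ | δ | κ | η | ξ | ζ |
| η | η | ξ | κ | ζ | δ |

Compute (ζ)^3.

ξ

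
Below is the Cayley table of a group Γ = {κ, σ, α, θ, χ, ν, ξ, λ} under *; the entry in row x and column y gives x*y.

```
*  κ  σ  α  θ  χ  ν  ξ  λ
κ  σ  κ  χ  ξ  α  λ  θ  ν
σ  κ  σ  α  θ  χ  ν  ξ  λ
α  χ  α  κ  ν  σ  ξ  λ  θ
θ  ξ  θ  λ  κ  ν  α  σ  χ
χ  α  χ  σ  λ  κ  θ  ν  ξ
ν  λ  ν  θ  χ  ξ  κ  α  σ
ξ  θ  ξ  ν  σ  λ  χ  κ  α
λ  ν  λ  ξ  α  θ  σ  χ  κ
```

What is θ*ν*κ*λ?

ξ

θ*ν = α
α*κ = χ
χ*λ = ξ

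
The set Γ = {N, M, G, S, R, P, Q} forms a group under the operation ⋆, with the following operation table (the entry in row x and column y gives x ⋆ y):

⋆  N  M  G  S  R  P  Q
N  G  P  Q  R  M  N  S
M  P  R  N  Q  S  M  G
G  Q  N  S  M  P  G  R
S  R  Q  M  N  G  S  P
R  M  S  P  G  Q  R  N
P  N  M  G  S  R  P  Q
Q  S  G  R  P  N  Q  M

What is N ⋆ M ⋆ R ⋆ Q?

N

N ⋆ M = P
P ⋆ R = R
R ⋆ Q = N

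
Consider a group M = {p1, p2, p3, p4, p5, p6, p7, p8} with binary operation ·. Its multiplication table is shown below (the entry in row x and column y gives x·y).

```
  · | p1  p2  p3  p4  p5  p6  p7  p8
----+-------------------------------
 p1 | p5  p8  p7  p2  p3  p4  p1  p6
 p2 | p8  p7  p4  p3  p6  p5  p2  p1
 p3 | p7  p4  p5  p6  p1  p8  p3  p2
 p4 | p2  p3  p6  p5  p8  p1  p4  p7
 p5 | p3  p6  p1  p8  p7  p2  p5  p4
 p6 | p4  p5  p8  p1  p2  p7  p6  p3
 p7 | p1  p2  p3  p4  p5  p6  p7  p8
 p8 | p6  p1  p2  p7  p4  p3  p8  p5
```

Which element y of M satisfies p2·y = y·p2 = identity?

First locate the identity: row p7 matches the header, so p7 is the identity.
Scan row p2 for p7: p2·p2 = p7. Hence p2^(-1) = p2.

p2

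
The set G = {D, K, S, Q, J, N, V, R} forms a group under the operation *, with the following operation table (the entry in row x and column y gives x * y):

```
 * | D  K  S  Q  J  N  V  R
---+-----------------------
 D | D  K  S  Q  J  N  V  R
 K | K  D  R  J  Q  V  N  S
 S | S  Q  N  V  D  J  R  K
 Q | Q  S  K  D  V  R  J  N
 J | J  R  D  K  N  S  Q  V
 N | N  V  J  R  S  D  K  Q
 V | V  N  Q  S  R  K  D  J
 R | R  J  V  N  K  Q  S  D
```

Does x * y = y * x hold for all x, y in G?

S * K = Q but K * S = R.
Since S and K do not commute, G is not abelian.

No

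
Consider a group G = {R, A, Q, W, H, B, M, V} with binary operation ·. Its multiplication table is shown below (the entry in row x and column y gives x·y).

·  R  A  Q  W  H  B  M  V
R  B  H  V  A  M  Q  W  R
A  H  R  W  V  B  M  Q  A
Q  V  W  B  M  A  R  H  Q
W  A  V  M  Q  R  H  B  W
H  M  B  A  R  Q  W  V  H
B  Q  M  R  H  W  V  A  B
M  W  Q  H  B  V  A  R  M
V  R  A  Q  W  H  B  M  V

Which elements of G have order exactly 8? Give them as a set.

Identity is V. Compute the order of each non-identity element by repeated multiplication:
  R: R → B → Q → V  (order 4)
  A: A → R → H → B → M → Q → W → V  (order 8)
  Q: Q → B → R → V  (order 4)
  W: W → Q → M → B → H → R → A → V  (order 8)
  H: H → Q → A → B → W → R → M → V  (order 8)
  B: B → V  (order 2)
  M: M → R → W → B → A → Q → H → V  (order 8)
Elements of order 8: {A, H, M, W}.
(Structurally, G here is isomorphic to the cyclic group Z_8.)

{A, H, M, W}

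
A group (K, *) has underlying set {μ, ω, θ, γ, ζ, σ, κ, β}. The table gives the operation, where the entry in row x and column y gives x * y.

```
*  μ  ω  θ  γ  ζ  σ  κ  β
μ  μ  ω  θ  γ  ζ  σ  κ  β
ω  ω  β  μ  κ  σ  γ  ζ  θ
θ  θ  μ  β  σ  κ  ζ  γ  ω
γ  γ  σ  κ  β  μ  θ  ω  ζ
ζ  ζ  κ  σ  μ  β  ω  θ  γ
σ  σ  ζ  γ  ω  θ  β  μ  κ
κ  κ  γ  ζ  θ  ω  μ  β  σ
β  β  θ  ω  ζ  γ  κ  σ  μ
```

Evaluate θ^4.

μ

θ^1 = θ
θ^2 = θ * θ = β
θ^3 = β * θ = ω
θ^4 = ω * θ = μ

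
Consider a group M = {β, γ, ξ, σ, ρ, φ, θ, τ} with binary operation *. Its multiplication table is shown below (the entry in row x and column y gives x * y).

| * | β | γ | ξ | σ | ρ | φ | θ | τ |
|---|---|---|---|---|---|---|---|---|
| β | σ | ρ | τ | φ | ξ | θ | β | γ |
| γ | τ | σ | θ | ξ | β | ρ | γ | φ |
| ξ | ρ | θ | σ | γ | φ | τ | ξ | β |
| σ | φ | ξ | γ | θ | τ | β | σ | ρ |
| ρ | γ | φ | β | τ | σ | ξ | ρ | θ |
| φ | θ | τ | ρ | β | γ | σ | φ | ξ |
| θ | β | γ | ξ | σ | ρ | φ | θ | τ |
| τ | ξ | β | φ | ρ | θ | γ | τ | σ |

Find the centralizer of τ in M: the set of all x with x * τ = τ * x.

Compare row τ with column τ entry by entry.
σ * τ = ρ = τ * σ, so σ commutes with τ.
γ * τ = φ but τ * γ = β, so γ does not.
Collecting the elements that commute with τ: C(τ) = {θ, ρ, σ, τ}.

{θ, ρ, σ, τ}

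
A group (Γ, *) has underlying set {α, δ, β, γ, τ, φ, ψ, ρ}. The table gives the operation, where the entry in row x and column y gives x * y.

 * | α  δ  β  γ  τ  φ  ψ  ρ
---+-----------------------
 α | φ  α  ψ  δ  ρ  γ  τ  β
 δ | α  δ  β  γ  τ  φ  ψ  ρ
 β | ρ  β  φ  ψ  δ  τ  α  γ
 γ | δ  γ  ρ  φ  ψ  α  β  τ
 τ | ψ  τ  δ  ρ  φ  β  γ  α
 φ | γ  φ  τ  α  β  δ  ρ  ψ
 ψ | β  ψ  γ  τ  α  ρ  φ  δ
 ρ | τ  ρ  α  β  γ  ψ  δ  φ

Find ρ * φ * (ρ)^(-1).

φ

The identity is δ. In row ρ, the entry δ sits in column ψ, so ρ^(-1) = ψ.
ρ * φ = ψ
ψ * ψ = φ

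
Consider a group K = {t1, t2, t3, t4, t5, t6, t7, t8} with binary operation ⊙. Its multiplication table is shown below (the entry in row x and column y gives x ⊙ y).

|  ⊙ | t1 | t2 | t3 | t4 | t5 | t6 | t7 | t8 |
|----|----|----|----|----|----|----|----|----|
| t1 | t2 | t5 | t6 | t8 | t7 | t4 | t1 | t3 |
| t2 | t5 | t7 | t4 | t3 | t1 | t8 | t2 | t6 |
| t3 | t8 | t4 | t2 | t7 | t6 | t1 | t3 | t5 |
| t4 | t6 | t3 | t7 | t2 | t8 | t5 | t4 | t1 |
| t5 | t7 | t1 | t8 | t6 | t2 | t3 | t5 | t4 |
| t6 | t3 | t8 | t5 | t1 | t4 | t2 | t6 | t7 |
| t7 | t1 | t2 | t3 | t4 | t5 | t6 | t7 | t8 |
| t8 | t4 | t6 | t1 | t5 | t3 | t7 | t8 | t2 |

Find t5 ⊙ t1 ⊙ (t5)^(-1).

The identity is t7. In row t5, the entry t7 sits in column t1, so t5^(-1) = t1.
t5 ⊙ t1 = t7
t7 ⊙ t1 = t1

t1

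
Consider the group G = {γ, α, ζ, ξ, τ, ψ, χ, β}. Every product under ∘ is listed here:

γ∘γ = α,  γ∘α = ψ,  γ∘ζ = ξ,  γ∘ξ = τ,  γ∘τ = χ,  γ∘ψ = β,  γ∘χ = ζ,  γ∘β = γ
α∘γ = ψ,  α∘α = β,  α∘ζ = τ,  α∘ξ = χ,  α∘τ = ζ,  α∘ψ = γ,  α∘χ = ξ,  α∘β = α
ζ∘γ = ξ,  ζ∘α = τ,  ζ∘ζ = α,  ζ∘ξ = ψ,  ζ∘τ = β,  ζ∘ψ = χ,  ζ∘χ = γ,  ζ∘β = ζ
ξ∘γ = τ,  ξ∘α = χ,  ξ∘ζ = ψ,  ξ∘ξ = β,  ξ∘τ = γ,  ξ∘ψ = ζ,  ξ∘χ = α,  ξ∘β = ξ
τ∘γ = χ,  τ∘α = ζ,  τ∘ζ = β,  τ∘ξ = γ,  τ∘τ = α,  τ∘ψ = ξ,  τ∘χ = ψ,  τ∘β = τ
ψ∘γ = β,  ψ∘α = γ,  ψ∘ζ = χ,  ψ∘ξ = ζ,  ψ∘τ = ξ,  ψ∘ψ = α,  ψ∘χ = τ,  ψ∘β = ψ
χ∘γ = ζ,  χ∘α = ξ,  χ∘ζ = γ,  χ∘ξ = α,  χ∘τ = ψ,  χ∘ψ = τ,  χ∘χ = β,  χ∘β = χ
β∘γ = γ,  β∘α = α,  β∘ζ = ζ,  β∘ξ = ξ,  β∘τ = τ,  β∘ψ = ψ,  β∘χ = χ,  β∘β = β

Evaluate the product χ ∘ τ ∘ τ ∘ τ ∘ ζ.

ξ

χ ∘ τ = ψ
ψ ∘ τ = ξ
ξ ∘ τ = γ
γ ∘ ζ = ξ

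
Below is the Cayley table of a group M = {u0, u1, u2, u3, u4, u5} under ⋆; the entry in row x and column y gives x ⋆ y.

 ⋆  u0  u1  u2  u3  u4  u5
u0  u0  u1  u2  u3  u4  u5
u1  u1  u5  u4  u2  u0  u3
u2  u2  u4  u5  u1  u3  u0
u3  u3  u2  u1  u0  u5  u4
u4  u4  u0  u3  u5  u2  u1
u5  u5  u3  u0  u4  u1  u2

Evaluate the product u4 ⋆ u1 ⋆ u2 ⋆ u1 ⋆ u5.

u1

u4 ⋆ u1 = u0
u0 ⋆ u2 = u2
u2 ⋆ u1 = u4
u4 ⋆ u5 = u1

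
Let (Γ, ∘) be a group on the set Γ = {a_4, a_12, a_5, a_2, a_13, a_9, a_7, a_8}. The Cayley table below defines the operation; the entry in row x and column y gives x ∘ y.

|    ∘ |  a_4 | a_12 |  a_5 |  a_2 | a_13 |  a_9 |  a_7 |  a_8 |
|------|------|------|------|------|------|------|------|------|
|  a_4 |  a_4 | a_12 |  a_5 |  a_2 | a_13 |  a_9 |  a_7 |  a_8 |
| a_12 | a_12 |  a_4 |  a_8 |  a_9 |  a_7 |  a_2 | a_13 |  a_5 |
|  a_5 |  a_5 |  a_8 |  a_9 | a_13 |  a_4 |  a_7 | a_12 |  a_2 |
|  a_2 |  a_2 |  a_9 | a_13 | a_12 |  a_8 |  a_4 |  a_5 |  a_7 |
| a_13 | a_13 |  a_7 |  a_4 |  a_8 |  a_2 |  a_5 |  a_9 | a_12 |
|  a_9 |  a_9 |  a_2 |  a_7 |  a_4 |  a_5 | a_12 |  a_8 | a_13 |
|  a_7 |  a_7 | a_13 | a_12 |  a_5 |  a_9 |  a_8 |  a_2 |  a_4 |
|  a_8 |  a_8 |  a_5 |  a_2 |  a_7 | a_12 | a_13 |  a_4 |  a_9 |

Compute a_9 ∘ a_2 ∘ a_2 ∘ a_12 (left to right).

a_9

a_9 ∘ a_2 = a_4
a_4 ∘ a_2 = a_2
a_2 ∘ a_12 = a_9
(Structurally, Γ here is isomorphic to the cyclic group Z_8.)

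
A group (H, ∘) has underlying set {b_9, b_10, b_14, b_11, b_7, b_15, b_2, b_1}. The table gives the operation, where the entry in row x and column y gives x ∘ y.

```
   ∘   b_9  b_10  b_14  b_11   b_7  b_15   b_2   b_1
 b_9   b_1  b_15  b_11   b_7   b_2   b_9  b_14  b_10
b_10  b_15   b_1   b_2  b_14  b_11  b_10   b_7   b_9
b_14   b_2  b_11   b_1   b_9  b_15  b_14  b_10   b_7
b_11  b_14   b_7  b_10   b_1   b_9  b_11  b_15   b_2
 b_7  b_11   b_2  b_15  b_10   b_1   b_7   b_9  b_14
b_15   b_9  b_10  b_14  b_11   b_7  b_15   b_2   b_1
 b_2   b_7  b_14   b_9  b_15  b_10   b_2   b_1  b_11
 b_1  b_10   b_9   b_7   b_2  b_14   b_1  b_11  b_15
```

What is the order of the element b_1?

2

The identity element is b_15 (its row matches the header).
b_1^1 = b_1
b_1^2 = b_1 ∘ b_1 = b_15
The first power of b_1 equal to the identity is b_1^2, so ord(b_1) = 2.
(Structurally, H here is isomorphic to the quaternion group Q_8.)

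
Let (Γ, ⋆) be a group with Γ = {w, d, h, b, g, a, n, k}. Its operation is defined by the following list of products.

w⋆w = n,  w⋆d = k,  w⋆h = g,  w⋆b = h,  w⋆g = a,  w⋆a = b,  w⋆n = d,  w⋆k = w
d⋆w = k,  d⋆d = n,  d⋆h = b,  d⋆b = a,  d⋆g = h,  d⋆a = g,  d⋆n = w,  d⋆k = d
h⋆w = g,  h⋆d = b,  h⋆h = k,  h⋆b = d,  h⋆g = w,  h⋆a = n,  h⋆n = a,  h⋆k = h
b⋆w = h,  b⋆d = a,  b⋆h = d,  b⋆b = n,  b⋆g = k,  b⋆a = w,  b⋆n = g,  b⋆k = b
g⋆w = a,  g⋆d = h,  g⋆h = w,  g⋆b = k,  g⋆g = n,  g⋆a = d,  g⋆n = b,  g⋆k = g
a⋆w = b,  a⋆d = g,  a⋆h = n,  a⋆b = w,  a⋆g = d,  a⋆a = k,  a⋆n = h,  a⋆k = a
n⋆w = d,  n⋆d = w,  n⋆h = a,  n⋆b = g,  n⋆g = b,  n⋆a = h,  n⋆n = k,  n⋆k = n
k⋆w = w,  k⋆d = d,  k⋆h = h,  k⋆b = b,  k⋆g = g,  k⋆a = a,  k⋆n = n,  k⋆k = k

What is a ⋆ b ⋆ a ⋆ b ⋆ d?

w

a ⋆ b = w
w ⋆ a = b
b ⋆ b = n
n ⋆ d = w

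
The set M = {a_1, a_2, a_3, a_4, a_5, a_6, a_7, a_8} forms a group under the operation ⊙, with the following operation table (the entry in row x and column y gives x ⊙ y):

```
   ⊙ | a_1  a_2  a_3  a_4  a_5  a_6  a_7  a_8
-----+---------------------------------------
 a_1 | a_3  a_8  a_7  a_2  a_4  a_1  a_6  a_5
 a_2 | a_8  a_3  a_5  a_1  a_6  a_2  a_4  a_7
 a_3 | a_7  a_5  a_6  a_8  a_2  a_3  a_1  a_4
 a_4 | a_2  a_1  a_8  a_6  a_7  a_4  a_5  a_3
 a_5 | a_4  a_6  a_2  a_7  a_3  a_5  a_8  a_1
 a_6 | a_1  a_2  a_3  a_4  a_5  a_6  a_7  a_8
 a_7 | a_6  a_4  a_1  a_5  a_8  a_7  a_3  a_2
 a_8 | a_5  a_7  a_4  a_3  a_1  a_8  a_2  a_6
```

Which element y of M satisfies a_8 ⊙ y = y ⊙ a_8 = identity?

First locate the identity: row a_6 matches the header, so a_6 is the identity.
Scan row a_8 for a_6: a_8 ⊙ a_8 = a_6. Hence a_8^(-1) = a_8.

a_8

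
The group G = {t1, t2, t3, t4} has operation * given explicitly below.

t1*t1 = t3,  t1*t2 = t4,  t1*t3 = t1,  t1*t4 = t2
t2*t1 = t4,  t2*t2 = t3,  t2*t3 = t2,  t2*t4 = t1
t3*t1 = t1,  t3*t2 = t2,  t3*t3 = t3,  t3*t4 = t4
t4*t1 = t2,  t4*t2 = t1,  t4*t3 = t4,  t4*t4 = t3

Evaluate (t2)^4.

t3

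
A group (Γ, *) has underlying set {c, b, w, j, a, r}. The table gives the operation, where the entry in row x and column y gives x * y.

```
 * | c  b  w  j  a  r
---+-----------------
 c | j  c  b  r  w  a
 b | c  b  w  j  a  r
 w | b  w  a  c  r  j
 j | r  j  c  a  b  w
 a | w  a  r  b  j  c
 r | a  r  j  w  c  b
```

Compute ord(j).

The identity element is b (its row matches the header).
j^1 = j
j^2 = j * j = a
j^3 = a * j = b
The first power of j equal to the identity is j^3, so ord(j) = 3.

3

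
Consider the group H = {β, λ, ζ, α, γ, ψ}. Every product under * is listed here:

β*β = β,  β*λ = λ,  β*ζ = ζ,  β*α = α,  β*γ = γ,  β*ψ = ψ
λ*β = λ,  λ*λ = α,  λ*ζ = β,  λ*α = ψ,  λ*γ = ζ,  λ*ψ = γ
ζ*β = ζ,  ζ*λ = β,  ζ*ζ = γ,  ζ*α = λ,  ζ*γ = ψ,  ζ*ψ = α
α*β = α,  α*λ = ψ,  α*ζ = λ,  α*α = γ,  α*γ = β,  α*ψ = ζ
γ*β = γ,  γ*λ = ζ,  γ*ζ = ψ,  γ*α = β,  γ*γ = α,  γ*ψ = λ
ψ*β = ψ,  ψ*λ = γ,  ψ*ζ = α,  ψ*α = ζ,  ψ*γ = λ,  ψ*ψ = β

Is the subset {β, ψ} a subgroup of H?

{β, ψ} contains the identity β.
Checking products: every product of two elements of {β, ψ} (read from the table) lies in {β, ψ}, so the set is closed.
In a finite group, a nonempty closed subset is a subgroup. So {β, ψ} ≤ H.

Yes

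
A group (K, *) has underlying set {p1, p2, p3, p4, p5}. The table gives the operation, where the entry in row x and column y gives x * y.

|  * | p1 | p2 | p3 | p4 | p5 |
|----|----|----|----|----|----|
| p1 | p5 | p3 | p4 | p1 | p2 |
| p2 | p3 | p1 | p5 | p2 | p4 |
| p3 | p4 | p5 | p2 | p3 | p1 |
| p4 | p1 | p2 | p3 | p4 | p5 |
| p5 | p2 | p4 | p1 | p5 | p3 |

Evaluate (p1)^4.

p1^1 = p1
p1^2 = p1 * p1 = p5
p1^3 = p5 * p1 = p2
p1^4 = p2 * p1 = p3

p3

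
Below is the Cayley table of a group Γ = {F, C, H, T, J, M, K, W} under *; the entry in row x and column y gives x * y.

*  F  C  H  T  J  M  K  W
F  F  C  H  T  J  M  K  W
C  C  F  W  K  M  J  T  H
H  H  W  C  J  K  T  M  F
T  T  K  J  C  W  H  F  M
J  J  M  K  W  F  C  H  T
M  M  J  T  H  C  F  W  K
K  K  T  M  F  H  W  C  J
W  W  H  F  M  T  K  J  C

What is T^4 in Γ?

F

T^1 = T
T^2 = T * T = C
T^3 = C * T = K
T^4 = K * T = F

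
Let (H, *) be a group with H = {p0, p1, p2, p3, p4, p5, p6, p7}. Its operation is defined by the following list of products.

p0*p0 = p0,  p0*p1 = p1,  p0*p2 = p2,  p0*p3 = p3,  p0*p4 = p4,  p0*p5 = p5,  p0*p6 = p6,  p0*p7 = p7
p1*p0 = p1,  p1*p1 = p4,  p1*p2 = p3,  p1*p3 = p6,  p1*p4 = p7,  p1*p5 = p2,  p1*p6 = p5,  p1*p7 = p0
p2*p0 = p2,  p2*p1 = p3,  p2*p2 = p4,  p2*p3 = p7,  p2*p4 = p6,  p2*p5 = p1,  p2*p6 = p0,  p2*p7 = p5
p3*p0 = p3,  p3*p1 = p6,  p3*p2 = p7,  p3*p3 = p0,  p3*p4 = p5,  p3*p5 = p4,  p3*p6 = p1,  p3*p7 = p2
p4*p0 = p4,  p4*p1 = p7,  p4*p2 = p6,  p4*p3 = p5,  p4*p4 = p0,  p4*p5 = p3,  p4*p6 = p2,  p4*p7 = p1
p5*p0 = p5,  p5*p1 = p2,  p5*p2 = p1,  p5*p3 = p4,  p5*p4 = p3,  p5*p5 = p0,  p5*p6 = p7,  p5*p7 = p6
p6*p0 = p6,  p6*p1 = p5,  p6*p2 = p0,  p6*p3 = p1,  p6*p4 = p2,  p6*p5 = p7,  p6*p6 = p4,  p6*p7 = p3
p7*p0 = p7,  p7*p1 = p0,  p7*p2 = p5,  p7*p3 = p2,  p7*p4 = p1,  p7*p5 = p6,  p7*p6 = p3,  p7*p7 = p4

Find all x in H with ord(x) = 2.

Identity is p0. Compute the order of each non-identity element by repeated multiplication:
  p1: p1 → p4 → p7 → p0  (order 4)
  p2: p2 → p4 → p6 → p0  (order 4)
  p3: p3 → p0  (order 2)
  p4: p4 → p0  (order 2)
  p5: p5 → p0  (order 2)
  p6: p6 → p4 → p2 → p0  (order 4)
  p7: p7 → p4 → p1 → p0  (order 4)
Elements of order 2: {p3, p4, p5}.
(Structurally, H here is isomorphic to Z_2 x Z_4.)

{p3, p4, p5}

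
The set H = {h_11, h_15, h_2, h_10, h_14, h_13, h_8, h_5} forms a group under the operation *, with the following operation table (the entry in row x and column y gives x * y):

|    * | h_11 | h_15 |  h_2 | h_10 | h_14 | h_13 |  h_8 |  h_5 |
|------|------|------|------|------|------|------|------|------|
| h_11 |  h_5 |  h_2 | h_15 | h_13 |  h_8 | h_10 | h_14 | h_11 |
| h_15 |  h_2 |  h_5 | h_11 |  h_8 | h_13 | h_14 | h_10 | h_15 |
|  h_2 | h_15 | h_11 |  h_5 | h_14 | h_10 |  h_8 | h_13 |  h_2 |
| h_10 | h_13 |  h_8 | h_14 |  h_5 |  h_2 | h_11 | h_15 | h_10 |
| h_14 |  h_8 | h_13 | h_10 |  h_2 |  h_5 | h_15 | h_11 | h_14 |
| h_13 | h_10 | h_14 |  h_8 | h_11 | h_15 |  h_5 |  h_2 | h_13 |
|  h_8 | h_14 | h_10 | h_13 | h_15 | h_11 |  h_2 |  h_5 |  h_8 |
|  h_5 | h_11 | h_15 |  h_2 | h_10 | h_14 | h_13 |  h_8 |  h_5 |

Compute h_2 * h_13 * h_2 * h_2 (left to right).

h_2 * h_13 = h_8
h_8 * h_2 = h_13
h_13 * h_2 = h_8

h_8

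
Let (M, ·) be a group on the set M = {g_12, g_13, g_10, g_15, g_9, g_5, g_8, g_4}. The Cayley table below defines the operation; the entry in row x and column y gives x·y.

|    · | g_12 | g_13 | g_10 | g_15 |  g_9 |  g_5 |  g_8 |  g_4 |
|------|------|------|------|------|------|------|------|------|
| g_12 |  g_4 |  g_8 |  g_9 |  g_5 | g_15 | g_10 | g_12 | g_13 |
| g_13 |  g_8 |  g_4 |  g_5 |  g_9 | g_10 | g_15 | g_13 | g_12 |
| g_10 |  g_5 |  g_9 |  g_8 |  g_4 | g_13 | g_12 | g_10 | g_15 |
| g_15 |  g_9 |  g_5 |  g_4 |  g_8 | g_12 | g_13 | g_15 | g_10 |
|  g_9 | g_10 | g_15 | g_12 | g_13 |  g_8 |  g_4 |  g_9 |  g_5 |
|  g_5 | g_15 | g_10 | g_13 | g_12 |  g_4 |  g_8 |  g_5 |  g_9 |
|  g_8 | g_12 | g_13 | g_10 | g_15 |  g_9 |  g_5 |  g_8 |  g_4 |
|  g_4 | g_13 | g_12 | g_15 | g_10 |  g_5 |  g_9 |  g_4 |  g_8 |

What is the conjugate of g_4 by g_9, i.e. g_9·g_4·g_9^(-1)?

The identity is g_8. In row g_9, the entry g_8 sits in column g_9, so g_9^(-1) = g_9.
g_9·g_4 = g_5
g_5·g_9 = g_4

g_4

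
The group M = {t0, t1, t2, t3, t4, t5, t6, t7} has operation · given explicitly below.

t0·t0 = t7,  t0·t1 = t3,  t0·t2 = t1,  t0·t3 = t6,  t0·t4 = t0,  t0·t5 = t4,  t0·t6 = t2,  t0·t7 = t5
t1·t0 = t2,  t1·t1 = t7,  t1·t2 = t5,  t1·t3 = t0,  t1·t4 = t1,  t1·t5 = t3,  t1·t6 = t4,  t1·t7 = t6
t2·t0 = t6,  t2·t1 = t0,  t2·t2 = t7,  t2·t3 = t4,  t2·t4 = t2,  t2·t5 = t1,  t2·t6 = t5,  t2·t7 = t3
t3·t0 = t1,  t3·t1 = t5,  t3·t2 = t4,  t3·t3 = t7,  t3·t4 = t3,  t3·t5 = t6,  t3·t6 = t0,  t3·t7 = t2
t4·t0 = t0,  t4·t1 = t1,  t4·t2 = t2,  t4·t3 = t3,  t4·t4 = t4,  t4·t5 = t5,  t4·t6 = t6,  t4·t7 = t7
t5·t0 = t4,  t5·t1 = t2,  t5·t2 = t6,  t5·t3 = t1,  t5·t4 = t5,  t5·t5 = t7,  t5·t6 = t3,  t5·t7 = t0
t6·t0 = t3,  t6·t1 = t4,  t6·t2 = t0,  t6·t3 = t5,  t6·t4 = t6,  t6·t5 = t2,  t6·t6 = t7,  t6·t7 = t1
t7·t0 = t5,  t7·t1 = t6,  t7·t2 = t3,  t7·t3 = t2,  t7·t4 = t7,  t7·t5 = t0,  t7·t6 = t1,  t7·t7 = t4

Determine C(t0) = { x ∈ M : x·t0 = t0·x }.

{t0, t4, t5, t7}

Compare row t0 with column t0 entry by entry.
t7·t0 = t5 = t0·t7, so t7 commutes with t0.
t6·t0 = t3 but t0·t6 = t2, so t6 does not.
Collecting the elements that commute with t0: C(t0) = {t0, t4, t5, t7}.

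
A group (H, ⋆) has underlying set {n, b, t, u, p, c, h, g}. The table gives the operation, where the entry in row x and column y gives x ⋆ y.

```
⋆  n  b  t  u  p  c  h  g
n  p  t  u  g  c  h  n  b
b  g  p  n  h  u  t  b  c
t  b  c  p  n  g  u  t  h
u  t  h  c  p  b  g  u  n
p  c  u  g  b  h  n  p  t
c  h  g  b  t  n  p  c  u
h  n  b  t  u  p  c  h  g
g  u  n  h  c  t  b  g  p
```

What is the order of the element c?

The identity element is h (its row matches the header).
c^1 = c
c^2 = c ⋆ c = p
c^3 = p ⋆ c = n
c^4 = n ⋆ c = h
The first power of c equal to the identity is c^4, so ord(c) = 4.
(Structurally, H here is isomorphic to the quaternion group Q_8.)

4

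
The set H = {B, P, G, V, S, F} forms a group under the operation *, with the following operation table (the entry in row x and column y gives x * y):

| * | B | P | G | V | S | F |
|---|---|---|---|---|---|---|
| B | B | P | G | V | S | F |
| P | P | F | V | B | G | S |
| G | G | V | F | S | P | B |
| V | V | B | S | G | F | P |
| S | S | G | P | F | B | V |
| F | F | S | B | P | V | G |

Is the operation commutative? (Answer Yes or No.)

Check whether the table is symmetric across its main diagonal.
Every entry (row x, col y) equals the entry (row y, col x), so H is abelian.
(In fact H ≅ the cyclic group Z_6.)

Yes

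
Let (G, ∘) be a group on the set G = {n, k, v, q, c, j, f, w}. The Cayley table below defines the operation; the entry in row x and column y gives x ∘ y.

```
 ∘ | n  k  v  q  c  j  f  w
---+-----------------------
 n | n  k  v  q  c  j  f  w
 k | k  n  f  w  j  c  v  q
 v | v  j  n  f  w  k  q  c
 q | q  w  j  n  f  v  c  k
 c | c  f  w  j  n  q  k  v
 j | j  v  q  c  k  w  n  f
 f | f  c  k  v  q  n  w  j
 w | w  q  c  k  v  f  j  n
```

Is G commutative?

No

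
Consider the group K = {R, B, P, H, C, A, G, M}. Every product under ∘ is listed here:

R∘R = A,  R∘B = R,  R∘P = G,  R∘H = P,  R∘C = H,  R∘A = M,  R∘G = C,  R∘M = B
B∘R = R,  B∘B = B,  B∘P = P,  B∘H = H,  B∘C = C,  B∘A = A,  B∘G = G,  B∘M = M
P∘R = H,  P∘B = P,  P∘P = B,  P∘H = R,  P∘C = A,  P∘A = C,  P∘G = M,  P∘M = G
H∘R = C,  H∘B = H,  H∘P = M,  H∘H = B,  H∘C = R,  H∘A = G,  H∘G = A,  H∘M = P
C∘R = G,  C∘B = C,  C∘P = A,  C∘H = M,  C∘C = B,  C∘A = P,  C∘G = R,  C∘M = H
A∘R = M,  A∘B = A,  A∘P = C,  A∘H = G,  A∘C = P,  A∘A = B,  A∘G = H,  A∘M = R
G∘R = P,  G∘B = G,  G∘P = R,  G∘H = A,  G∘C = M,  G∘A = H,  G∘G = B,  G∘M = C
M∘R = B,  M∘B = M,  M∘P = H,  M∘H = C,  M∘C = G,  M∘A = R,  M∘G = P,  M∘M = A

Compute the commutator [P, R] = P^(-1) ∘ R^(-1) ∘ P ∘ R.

A

Identity is B; from the table P^(-1) = P and R^(-1) = M.
P ∘ M = G
G ∘ P = R
R ∘ R = A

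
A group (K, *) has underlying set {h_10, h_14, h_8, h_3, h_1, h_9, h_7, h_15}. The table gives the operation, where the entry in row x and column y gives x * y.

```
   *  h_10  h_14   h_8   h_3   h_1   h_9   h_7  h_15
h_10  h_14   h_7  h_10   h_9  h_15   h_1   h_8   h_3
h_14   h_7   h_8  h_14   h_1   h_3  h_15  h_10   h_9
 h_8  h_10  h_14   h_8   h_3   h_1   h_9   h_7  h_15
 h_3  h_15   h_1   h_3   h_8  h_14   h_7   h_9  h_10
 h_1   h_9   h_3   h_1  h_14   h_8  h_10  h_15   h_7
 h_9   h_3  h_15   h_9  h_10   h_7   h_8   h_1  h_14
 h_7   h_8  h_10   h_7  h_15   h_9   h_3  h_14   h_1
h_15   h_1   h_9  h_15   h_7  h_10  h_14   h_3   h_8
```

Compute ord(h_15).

The identity element is h_8 (its row matches the header).
h_15^1 = h_15
h_15^2 = h_15 * h_15 = h_8
The first power of h_15 equal to the identity is h_15^2, so ord(h_15) = 2.
(Structurally, K here is isomorphic to the dihedral group D_4.)

2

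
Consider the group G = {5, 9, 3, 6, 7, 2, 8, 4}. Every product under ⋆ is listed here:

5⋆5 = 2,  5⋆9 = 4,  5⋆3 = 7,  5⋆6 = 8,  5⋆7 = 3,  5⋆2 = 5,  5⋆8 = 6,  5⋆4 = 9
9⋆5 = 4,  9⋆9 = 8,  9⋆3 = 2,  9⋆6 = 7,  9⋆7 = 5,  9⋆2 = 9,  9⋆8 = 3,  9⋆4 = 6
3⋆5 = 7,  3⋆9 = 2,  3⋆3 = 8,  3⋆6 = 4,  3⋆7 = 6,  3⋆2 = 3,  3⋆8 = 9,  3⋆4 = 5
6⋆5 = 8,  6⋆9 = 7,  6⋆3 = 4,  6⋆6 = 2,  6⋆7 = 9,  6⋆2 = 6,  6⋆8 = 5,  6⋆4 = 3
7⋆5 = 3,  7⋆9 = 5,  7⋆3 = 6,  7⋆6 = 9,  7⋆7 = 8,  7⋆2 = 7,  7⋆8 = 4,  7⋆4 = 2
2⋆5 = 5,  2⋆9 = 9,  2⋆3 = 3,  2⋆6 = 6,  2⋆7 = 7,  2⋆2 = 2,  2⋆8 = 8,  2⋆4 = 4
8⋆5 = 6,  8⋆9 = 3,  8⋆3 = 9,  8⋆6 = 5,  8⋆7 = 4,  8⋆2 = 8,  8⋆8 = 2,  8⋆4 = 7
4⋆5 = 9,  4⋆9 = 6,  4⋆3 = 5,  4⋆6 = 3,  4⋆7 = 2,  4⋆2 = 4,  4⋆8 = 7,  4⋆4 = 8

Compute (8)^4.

8^1 = 8
8^2 = 8 ⋆ 8 = 2
8^3 = 2 ⋆ 8 = 8
8^4 = 8 ⋆ 8 = 2

2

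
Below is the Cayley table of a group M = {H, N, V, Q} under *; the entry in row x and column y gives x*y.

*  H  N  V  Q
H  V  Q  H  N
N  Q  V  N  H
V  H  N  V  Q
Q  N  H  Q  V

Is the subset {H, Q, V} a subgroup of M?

No

H*Q = N, which is not in {H, Q, V}.
The subset is not closed under *, so it is not a subgroup.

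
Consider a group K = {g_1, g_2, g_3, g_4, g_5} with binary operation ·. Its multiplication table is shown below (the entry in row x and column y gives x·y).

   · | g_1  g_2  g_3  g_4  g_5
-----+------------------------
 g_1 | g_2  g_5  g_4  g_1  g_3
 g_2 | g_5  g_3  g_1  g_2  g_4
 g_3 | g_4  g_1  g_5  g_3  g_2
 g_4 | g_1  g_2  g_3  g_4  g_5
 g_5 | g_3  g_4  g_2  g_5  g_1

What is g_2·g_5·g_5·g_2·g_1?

g_1

g_2·g_5 = g_4
g_4·g_5 = g_5
g_5·g_2 = g_4
g_4·g_1 = g_1
(Structurally, K here is isomorphic to the cyclic group Z_5.)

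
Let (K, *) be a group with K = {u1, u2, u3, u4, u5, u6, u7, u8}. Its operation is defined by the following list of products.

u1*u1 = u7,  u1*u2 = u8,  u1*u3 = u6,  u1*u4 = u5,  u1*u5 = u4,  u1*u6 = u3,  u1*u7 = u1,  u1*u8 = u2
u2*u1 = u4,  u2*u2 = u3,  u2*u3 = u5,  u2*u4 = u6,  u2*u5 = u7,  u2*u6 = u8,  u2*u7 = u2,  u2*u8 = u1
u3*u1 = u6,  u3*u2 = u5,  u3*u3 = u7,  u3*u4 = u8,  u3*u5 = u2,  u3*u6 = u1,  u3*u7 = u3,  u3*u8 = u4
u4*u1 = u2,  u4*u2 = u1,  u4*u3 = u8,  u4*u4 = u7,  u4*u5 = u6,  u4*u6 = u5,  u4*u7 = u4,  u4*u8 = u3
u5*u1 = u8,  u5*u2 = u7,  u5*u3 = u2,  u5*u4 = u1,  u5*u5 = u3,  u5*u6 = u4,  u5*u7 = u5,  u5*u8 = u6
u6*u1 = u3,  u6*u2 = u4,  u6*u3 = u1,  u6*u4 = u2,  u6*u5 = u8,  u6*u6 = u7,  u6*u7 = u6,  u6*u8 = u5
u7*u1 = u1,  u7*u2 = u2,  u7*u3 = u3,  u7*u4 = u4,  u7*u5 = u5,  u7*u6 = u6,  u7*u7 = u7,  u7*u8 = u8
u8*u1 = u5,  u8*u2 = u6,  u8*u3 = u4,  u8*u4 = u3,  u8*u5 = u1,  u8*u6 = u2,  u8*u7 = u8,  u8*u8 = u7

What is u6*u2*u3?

u6*u2 = u4
u4*u3 = u8

u8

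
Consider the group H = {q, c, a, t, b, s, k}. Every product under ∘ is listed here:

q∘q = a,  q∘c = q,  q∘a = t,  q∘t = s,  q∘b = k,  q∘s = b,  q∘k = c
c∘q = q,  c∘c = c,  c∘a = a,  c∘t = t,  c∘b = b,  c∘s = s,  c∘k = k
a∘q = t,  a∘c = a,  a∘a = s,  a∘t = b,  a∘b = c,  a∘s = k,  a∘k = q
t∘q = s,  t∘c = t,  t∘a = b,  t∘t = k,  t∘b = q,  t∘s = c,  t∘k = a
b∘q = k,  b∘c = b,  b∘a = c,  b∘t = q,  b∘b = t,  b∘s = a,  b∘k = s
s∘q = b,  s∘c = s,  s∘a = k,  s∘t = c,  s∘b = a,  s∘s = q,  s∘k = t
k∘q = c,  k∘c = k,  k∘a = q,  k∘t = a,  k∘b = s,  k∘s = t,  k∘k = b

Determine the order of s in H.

7

The identity element is c (its row matches the header).
s^1 = s
s^2 = s ∘ s = q
s^3 = q ∘ s = b
s^4 = b ∘ s = a
s^5 = a ∘ s = k
s^6 = k ∘ s = t
s^7 = t ∘ s = c
The first power of s equal to the identity is s^7, so ord(s) = 7.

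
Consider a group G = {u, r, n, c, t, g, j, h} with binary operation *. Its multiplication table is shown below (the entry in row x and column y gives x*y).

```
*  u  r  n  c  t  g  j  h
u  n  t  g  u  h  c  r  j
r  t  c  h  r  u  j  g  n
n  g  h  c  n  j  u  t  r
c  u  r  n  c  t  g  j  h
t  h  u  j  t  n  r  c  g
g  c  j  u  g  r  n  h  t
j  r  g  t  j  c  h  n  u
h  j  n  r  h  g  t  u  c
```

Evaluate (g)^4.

g^1 = g
g^2 = g*g = n
g^3 = n*g = u
g^4 = u*g = c

c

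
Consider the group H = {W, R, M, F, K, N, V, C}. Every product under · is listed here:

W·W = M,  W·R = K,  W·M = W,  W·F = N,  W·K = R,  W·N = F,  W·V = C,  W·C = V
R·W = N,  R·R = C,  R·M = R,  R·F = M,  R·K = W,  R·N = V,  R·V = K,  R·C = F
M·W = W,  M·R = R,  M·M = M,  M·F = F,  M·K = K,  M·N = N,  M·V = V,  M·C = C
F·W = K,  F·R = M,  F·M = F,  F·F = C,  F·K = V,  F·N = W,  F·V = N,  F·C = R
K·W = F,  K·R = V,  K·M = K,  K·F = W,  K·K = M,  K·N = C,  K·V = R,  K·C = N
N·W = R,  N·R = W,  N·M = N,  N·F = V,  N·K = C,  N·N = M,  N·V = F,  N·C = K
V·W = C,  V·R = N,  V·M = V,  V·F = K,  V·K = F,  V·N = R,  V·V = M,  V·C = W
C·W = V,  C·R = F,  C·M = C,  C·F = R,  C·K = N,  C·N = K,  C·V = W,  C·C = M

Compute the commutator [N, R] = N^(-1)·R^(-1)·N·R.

C

Identity is M; from the table N^(-1) = N and R^(-1) = F.
N·F = V
V·N = R
R·R = C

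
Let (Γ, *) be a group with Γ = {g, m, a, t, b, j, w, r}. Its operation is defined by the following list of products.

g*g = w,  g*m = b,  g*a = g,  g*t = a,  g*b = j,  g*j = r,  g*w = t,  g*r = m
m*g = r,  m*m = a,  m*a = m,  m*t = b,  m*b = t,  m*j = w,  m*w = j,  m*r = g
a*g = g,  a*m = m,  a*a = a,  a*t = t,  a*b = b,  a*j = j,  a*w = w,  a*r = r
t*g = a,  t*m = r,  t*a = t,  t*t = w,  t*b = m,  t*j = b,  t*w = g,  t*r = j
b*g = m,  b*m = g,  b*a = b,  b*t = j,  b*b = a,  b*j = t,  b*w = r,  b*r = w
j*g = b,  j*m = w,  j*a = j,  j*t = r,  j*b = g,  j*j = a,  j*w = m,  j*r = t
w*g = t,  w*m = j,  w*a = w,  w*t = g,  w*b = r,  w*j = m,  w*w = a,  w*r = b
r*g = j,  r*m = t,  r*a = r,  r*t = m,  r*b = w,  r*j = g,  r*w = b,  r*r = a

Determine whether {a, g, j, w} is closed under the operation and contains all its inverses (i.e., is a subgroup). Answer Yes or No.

g*w = t, which is not in {a, g, j, w}.
The subset is not closed under *, so it is not a subgroup.

No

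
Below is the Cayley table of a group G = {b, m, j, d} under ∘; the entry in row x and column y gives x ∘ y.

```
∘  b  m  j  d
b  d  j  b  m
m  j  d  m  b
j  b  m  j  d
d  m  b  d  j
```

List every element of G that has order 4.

{b, m}

Identity is j. Compute the order of each non-identity element by repeated multiplication:
  b: b → d → m → j  (order 4)
  m: m → d → b → j  (order 4)
  d: d → j  (order 2)
Elements of order 4: {b, m}.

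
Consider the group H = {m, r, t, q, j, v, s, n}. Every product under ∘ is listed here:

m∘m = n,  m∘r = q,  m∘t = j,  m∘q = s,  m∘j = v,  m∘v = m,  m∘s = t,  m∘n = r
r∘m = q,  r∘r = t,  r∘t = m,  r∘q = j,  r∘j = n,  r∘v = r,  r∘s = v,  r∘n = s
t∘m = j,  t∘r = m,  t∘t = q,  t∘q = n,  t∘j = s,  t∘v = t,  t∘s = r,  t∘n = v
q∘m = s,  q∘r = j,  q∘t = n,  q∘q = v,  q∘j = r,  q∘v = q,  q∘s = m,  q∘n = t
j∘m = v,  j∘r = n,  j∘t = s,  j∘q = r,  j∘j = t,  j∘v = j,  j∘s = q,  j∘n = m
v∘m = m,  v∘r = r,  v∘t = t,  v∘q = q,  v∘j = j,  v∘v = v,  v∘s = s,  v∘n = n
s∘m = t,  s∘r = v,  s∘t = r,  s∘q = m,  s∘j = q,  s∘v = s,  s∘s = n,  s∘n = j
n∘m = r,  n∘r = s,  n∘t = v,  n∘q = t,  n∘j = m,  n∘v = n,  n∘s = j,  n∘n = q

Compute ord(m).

The identity element is v (its row matches the header).
m^1 = m
m^2 = m ∘ m = n
m^3 = n ∘ m = r
m^4 = r ∘ m = q
m^5 = q ∘ m = s
m^6 = s ∘ m = t
m^7 = t ∘ m = j
m^8 = j ∘ m = v
The first power of m equal to the identity is m^8, so ord(m) = 8.
(Structurally, H here is isomorphic to the cyclic group Z_8.)

8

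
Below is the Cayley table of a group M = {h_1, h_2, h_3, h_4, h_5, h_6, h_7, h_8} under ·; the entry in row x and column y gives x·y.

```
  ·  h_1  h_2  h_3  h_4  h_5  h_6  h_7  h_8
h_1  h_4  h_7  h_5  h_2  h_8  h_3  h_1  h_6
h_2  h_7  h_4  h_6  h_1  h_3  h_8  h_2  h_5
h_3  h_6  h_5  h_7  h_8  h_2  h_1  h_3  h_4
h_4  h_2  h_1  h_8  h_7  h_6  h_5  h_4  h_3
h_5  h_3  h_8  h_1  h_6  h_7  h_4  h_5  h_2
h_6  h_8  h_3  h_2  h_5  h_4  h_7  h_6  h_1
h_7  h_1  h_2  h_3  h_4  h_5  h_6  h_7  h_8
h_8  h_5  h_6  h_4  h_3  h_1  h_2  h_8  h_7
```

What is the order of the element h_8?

2

The identity element is h_7 (its row matches the header).
h_8^1 = h_8
h_8^2 = h_8·h_8 = h_7
The first power of h_8 equal to the identity is h_8^2, so ord(h_8) = 2.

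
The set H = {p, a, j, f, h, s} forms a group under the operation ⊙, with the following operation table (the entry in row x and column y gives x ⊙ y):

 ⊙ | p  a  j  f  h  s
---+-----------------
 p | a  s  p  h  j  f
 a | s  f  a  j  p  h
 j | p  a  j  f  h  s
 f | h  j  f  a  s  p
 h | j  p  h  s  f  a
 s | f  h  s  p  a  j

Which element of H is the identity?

The identity e satisfies e ⊙ x = x for all x, so its row in the table reproduces the column headers.
Row j reads: p, a, j, f, h, s — exactly the header order. So j is the identity.

j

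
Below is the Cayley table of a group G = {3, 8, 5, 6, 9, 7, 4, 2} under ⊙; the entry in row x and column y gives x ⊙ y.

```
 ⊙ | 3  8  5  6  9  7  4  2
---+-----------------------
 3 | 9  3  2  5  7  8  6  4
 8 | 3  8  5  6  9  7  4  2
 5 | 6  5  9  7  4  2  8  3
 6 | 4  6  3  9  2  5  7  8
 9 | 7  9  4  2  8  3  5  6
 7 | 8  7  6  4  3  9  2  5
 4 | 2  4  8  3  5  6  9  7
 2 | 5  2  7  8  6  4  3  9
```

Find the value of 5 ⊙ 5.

9

Read row 5, column 5: 5 ⊙ 5 = 9.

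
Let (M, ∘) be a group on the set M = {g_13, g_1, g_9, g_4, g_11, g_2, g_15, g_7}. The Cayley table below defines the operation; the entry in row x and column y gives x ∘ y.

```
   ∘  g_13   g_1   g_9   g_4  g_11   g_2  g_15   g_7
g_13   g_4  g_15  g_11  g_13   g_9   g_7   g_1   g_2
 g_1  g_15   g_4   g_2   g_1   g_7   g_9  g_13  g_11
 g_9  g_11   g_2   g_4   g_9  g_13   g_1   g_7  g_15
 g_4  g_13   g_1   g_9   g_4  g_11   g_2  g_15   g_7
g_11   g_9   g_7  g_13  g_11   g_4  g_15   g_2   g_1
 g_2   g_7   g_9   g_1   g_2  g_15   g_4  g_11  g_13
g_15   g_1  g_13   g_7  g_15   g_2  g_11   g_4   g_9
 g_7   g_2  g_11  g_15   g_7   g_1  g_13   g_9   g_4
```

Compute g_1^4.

g_1^1 = g_1
g_1^2 = g_1 ∘ g_1 = g_4
g_1^3 = g_4 ∘ g_1 = g_1
g_1^4 = g_1 ∘ g_1 = g_4

g_4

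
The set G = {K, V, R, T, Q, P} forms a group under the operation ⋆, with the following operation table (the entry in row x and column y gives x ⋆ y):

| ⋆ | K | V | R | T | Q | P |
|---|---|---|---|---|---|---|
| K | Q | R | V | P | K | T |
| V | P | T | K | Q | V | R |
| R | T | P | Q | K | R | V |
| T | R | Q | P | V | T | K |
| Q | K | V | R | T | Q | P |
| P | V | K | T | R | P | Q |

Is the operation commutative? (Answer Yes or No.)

V ⋆ R = K but R ⋆ V = P.
Since V and R do not commute, G is not abelian.

No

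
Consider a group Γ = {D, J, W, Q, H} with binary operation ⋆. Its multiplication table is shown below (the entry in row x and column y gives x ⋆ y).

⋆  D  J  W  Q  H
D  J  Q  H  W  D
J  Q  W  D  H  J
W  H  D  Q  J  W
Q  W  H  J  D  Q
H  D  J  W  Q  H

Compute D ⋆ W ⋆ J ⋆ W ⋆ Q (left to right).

D ⋆ W = H
H ⋆ J = J
J ⋆ W = D
D ⋆ Q = W

W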